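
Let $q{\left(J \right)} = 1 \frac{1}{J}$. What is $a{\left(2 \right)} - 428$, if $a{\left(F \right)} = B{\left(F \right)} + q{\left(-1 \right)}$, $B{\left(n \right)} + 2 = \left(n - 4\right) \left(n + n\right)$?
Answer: $-439$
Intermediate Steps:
$q{\left(J \right)} = \frac{1}{J}$
$B{\left(n \right)} = -2 + 2 n \left(-4 + n\right)$ ($B{\left(n \right)} = -2 + \left(n - 4\right) \left(n + n\right) = -2 + \left(-4 + n\right) 2 n = -2 + 2 n \left(-4 + n\right)$)
$a{\left(F \right)} = -3 - 8 F + 2 F^{2}$ ($a{\left(F \right)} = \left(-2 - 8 F + 2 F^{2}\right) + \frac{1}{-1} = \left(-2 - 8 F + 2 F^{2}\right) - 1 = -3 - 8 F + 2 F^{2}$)
$a{\left(2 \right)} - 428 = \left(-3 - 16 + 2 \cdot 2^{2}\right) - 428 = \left(-3 - 16 + 2 \cdot 4\right) - 428 = \left(-3 - 16 + 8\right) - 428 = -11 - 428 = -439$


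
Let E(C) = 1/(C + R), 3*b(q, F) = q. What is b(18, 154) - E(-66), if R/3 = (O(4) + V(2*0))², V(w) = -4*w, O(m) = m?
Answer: 109/18 ≈ 6.0556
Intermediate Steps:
b(q, F) = q/3
R = 48 (R = 3*(4 - 8*0)² = 3*(4 - 4*0)² = 3*(4 + 0)² = 3*4² = 3*16 = 48)
E(C) = 1/(48 + C) (E(C) = 1/(C + 48) = 1/(48 + C))
b(18, 154) - E(-66) = (⅓)*18 - 1/(48 - 66) = 6 - 1/(-18) = 6 - 1*(-1/18) = 6 + 1/18 = 109/18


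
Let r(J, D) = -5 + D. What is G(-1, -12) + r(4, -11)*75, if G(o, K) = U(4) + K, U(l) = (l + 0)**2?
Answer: -1196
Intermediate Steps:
U(l) = l**2
G(o, K) = 16 + K (G(o, K) = 4**2 + K = 16 + K)
G(-1, -12) + r(4, -11)*75 = (16 - 12) + (-5 - 11)*75 = 4 - 16*75 = 4 - 1200 = -1196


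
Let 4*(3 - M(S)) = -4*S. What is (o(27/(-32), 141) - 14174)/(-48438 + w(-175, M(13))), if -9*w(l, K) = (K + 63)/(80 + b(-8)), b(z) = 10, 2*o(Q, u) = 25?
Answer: 11470815/39234859 ≈ 0.29236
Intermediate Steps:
M(S) = 3 + S (M(S) = 3 - (-1)*S = 3 + S)
o(Q, u) = 25/2 (o(Q, u) = (½)*25 = 25/2)
w(l, K) = -7/90 - K/810 (w(l, K) = -(K + 63)/(9*(80 + 10)) = -(63 + K)/(9*90) = -(7/10 + K/90)/9 = -7/90 - K/810)
(o(27/(-32), 141) - 14174)/(-48438 + w(-175, M(13))) = (25/2 - 14174)/(-48438 + (-7/90 - (3 + 13)/810)) = -28323/(2*(-48438 + (-7/90 - 1/810*16))) = -28323/(2*(-48438 + (-7/90 - 8/405))) = -28323/(2*(-48438 - 79/810)) = -28323/(2*(-39234859/810)) = -28323/2*(-810/39234859) = 11470815/39234859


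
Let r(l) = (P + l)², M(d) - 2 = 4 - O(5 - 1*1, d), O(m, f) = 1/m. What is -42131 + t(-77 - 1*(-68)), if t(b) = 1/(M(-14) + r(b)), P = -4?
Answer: -29449565/699 ≈ -42131.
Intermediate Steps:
M(d) = 23/4 (M(d) = 2 + (4 - 1/(5 - 1*1)) = 2 + (4 - 1/(5 - 1)) = 2 + (4 - 1/4) = 2 + (4 - 1*¼) = 2 + (4 - ¼) = 2 + 15/4 = 23/4)
r(l) = (-4 + l)²
t(b) = 1/(23/4 + (-4 + b)²)
-42131 + t(-77 - 1*(-68)) = -42131 + 4/(23 + 4*(-4 + (-77 - 1*(-68)))²) = -42131 + 4/(23 + 4*(-4 + (-77 + 68))²) = -42131 + 4/(23 + 4*(-4 - 9)²) = -42131 + 4/(23 + 4*(-13)²) = -42131 + 4/(23 + 4*169) = -42131 + 4/(23 + 676) = -42131 + 4/699 = -29449565/699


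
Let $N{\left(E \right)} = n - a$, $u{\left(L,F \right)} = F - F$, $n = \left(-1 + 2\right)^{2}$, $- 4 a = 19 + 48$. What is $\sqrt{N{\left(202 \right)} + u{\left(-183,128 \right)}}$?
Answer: $\frac{\sqrt{71}}{2} \approx 4.2131$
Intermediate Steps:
$a = - \frac{67}{4}$ ($a = - \frac{19 + 48}{4} = \left(- \frac{1}{4}\right) 67 = - \frac{67}{4} \approx -16.75$)
$n = 1$ ($n = 1^{2} = 1$)
$u{\left(L,F \right)} = 0$
$N{\left(E \right)} = \frac{71}{4}$ ($N{\left(E \right)} = 1 - - \frac{67}{4} = 1 + \frac{67}{4} = \frac{71}{4}$)
$\sqrt{N{\left(202 \right)} + u{\left(-183,128 \right)}} = \sqrt{\frac{71}{4} + 0} = \sqrt{\frac{71}{4}} = \frac{\sqrt{71}}{2}$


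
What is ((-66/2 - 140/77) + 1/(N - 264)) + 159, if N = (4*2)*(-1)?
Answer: 371541/2992 ≈ 124.18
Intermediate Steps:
N = -8 (N = 8*(-1) = -8)
((-66/2 - 140/77) + 1/(N - 264)) + 159 = ((-66/2 - 140/77) + 1/(-8 - 264)) + 159 = ((-66*½ - 140*1/77) + 1/(-272)) + 159 = ((-33 - 20/11) - 1/272) + 159 = (-383/11 - 1/272) + 159 = -104187/2992 + 159 = 371541/2992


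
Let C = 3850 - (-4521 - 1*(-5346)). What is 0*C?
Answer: 0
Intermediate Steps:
C = 3025 (C = 3850 - (-4521 + 5346) = 3850 - 1*825 = 3850 - 825 = 3025)
0*C = 0*3025 = 0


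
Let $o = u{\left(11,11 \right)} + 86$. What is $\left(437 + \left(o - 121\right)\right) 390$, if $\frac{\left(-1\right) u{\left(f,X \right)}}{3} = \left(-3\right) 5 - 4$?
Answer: $179010$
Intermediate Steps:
$u{\left(f,X \right)} = 57$ ($u{\left(f,X \right)} = - 3 \left(\left(-3\right) 5 - 4\right) = - 3 \left(-15 - 4\right) = \left(-3\right) \left(-19\right) = 57$)
$o = 143$ ($o = 57 + 86 = 143$)
$\left(437 + \left(o - 121\right)\right) 390 = \left(437 + \left(143 - 121\right)\right) 390 = \left(437 + 22\right) 390 = 459 \cdot 390 = 179010$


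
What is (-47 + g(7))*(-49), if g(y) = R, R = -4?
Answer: 2499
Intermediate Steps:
g(y) = -4
(-47 + g(7))*(-49) = (-47 - 4)*(-49) = -51*(-49) = 2499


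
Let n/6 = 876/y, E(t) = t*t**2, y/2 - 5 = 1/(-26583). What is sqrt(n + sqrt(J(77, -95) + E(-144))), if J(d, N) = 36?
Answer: sqrt(2321347130334 + 450486350598*I*sqrt(287))/66457 ≈ 34.145 + 25.304*I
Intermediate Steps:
y = 265828/26583 (y = 10 + 2/(-26583) = 10 + 2*(-1/26583) = 10 - 2/26583 = 265828/26583 ≈ 9.9999)
E(t) = t**3
n = 34930062/66457 (n = 6*(876/(265828/26583)) = 6*(876*(26583/265828)) = 6*(5821677/66457) = 34930062/66457 ≈ 525.60)
sqrt(n + sqrt(J(77, -95) + E(-144))) = sqrt(34930062/66457 + sqrt(36 + (-144)**3)) = sqrt(34930062/66457 + sqrt(36 - 2985984)) = sqrt(34930062/66457 + sqrt(-2985948)) = sqrt(34930062/66457 + 102*I*sqrt(287))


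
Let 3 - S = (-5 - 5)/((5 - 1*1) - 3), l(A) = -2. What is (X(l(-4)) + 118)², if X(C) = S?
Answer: 17161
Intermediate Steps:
S = 13 (S = 3 - (-5 - 5)/((5 - 1*1) - 3) = 3 - (-10)/((5 - 1) - 3) = 3 - (-10)/(4 - 3) = 3 - (-10)/1 = 3 - (-10) = 3 - 1*(-10) = 3 + 10 = 13)
X(C) = 13
(X(l(-4)) + 118)² = (13 + 118)² = 131² = 17161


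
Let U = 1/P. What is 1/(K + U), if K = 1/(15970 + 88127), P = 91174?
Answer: 9490939878/195271 ≈ 48604.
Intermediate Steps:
U = 1/91174 ≈ 1.0968e-5
K = 1/104097 ≈ 9.6064e-6
1/(K + U) = 1/(1/104097 + 1/91174) = 1/(195271/9490939878) = 9490939878/195271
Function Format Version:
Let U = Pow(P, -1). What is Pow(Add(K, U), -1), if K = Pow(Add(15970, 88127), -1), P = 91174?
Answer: Rational(9490939878, 195271) ≈ 48604.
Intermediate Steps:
U = Rational(1, 91174) (U = Pow(91174, -1) = Rational(1, 91174) ≈ 1.0968e-5)
K = Rational(1, 104097) (K = Pow(104097, -1) = Rational(1, 104097) ≈ 9.6064e-6)
Pow(Add(K, U), -1) = Pow(Add(Rational(1, 104097), Rational(1, 91174)), -1) = Pow(Rational(195271, 9490939878), -1) = Rational(9490939878, 195271)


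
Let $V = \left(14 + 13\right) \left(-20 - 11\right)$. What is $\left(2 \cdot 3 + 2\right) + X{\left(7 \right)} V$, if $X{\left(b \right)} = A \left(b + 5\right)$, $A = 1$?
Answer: $-10036$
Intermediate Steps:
$X{\left(b \right)} = 5 + b$ ($X{\left(b \right)} = 1 \left(b + 5\right) = 1 \left(5 + b\right) = 5 + b$)
$V = -837$ ($V = 27 \left(-31\right) = -837$)
$\left(2 \cdot 3 + 2\right) + X{\left(7 \right)} V = \left(2 \cdot 3 + 2\right) + \left(5 + 7\right) \left(-837\right) = \left(6 + 2\right) + 12 \left(-837\right) = 8 - 10044 = -10036$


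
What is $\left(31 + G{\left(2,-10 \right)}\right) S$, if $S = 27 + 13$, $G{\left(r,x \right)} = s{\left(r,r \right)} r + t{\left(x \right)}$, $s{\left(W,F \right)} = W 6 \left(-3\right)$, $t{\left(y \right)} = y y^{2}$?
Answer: $-41640$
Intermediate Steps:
$t{\left(y \right)} = y^{3}$
$s{\left(W,F \right)} = - 18 W$ ($s{\left(W,F \right)} = 6 W \left(-3\right) = - 18 W$)
$G{\left(r,x \right)} = x^{3} - 18 r^{2}$ ($G{\left(r,x \right)} = - 18 r r + x^{3} = - 18 r^{2} + x^{3} = x^{3} - 18 r^{2}$)
$S = 40$
$\left(31 + G{\left(2,-10 \right)}\right) S = \left(31 + \left(\left(-10\right)^{3} - 18 \cdot 2^{2}\right)\right) 40 = \left(31 - 1072\right) 40 = \left(-1041\right) 40 = -41640$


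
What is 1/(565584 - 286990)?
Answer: 1/278594 ≈ 3.5895e-6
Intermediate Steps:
1/(565584 - 286990) = 1/278594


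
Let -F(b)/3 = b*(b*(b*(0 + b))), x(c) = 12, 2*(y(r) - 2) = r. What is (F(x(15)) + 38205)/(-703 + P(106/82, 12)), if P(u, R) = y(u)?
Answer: 72898/2127 ≈ 34.273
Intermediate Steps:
y(r) = 2 + r/2
F(b) = -3*b⁴ (F(b) = -3*b*b*(b*(0 + b)) = -3*b*b*(b*b) = -3*b*b*b² = -3*b*b³ = -3*b⁴)
P(u, R) = 2 + u/2
(F(x(15)) + 38205)/(-703 + P(106/82, 12)) = (-3*12⁴ + 38205)/(-703 + (2 + (106/82)/2)) = (-3*20736 + 38205)/(-703 + (2 + (106*(1/82))/2)) = (-62208 + 38205)/(-703 + (2 + (½)*(53/41))) = -24003/(-703 + (2 + 53/82)) = -24003/(-703 + 217/82) = -24003/(-57429/82) = -24003*(-82/57429) = 72898/2127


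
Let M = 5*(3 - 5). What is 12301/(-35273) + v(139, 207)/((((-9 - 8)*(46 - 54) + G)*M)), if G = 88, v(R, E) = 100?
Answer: -222011/564368 ≈ -0.39338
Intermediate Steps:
M = -10 (M = 5*(-2) = -10)
12301/(-35273) + v(139, 207)/((((-9 - 8)*(46 - 54) + G)*M)) = 12301/(-35273) + 100/((((-9 - 8)*(46 - 54) + 88)*(-10))) = 12301*(-1/35273) + 100/(((-17*(-8) + 88)*(-10))) = -12301/35273 + 100/(((136 + 88)*(-10))) = -12301/35273 + 100/((224*(-10))) = -12301/35273 + 100/(-2240) = -12301/35273 + 100*(-1/2240) = -12301/35273 - 5/112 = -222011/564368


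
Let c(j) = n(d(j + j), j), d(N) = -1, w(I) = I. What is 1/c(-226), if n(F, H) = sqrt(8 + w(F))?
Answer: sqrt(7)/7 ≈ 0.37796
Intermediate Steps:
n(F, H) = sqrt(8 + F)
c(j) = sqrt(7) (c(j) = sqrt(8 - 1) = sqrt(7))
1/c(-226) = 1/(sqrt(7)) = sqrt(7)/7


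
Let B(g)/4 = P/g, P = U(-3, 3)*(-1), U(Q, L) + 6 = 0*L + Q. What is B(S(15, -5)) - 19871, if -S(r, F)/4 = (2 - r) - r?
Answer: -556379/28 ≈ -19871.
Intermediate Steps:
U(Q, L) = -6 + Q (U(Q, L) = -6 + (0*L + Q) = -6 + (0 + Q) = -6 + Q)
P = 9 (P = (-6 - 3)*(-1) = -9*(-1) = 9)
S(r, F) = -8 + 8*r (S(r, F) = -4*((2 - r) - r) = -4*(2 - 2*r) = -8 + 8*r)
B(g) = 36/g (B(g) = 4*(9/g) = 36/g)
B(S(15, -5)) - 19871 = 36/(-8 + 8*15) - 19871 = 36/(-8 + 120) - 19871 = 36/112 - 19871 = 36*(1/112) - 19871 = 9/28 - 19871 = -556379/28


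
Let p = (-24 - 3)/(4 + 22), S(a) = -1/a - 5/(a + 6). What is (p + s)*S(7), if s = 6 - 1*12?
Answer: 4392/1183 ≈ 3.7126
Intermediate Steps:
S(a) = -1/a - 5/(6 + a)
s = -6 (s = 6 - 12 = -6)
p = -27/26 ≈ -1.0385
(p + s)*S(7) = (-27/26 - 6)*(6*(-1 - 1*7)/(7*(6 + 7))) = -549*(-1 - 7)/(13*7*13) = -549*(-8)/(13*7*13) = -183/26*(-48/91) = 4392/1183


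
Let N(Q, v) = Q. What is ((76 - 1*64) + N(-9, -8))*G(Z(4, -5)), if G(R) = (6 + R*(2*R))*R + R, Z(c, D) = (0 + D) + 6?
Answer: 27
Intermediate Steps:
Z(c, D) = 6 + D (Z(c, D) = D + 6 = 6 + D)
G(R) = R + R*(6 + 2*R²) (G(R) = (6 + 2*R²)*R + R = R*(6 + 2*R²) + R = R + R*(6 + 2*R²))
((76 - 1*64) + N(-9, -8))*G(Z(4, -5)) = ((76 - 1*64) - 9)*((6 - 5)*(7 + 2*(6 - 5)²)) = ((76 - 64) - 9)*(1*(7 + 2*1²)) = (12 - 9)*(1*(7 + 2*1)) = 3*(1*(7 + 2)) = 3*(1*9) = 3*9 = 27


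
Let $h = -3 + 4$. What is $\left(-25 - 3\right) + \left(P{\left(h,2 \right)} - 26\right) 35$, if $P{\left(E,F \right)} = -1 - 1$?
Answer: $-1008$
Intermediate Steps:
$h = 1$
$P{\left(E,F \right)} = -2$ ($P{\left(E,F \right)} = -1 - 1 = -2$)
$\left(-25 - 3\right) + \left(P{\left(h,2 \right)} - 26\right) 35 = \left(-25 - 3\right) + \left(-2 - 26\right) 35 = -28 - 980 = -1008$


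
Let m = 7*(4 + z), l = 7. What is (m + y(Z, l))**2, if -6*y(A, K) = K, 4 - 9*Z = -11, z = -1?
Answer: 14161/36 ≈ 393.36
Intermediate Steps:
m = 21 (m = 7*(4 - 1) = 7*3 = 21)
Z = 5/3 (Z = 4/9 - 1/9*(-11) = 4/9 + 11/9 = 5/3 ≈ 1.6667)
y(A, K) = -K/6
(m + y(Z, l))**2 = (21 - 1/6*7)**2 = (21 - 7/6)**2 = (119/6)**2 = 14161/36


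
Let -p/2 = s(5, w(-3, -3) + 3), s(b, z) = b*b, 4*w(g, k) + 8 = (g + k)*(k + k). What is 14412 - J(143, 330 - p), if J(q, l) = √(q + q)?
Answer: 14412 - √286 ≈ 14395.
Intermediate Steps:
w(g, k) = -2 + k*(g + k)/2 (w(g, k) = -2 + ((g + k)*(k + k))/4 = -2 + ((g + k)*(2*k))/4 = -2 + (2*k*(g + k))/4 = -2 + k*(g + k)/2)
s(b, z) = b²
p = -50 (p = -2*5² = -2*25 = -50)
J(q, l) = √2*√q (J(q, l) = √(2*q) = √2*√q)
14412 - J(143, 330 - p) = 14412 - √2*√143 = 14412 - √286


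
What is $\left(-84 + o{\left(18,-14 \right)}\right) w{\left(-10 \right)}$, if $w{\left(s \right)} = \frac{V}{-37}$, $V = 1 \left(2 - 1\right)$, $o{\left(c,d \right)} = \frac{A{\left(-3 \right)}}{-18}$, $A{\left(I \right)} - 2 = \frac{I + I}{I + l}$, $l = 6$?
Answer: $\frac{84}{37} \approx 2.2703$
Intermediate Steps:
$A{\left(I \right)} = 2 + \frac{2 I}{6 + I}$ ($A{\left(I \right)} = 2 + \frac{I + I}{I + 6} = 2 + \frac{2 I}{6 + I}$)
$o{\left(c,d \right)} = 0$ ($o{\left(c,d \right)} = \frac{4 \frac{1}{6 - 3} \left(3 - 3\right)}{-18} = 4 \cdot \frac{1}{3} \cdot 0 \left(- \frac{1}{18}\right) = 0 \left(- \frac{1}{18}\right) = 0$)
$V = 1$ ($V = 1 \cdot 1 = 1$)
$w{\left(s \right)} = - \frac{1}{37}$ ($w{\left(s \right)} = 1 \frac{1}{-37} = 1 \left(- \frac{1}{37}\right) = - \frac{1}{37}$)
$\left(-84 + o{\left(18,-14 \right)}\right) w{\left(-10 \right)} = \left(-84 + 0\right) \left(- \frac{1}{37}\right) = \left(-84\right) \left(- \frac{1}{37}\right) = \frac{84}{37}$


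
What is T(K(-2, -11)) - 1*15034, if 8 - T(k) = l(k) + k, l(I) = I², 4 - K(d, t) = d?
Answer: -15068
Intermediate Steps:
K(d, t) = 4 - d
T(k) = 8 - k - k² (T(k) = 8 - (k² + k) = 8 - (k + k²) = 8 + (-k - k²) = 8 - k - k²)
T(K(-2, -11)) - 1*15034 = (8 - (4 - 1*(-2)) - (4 - 1*(-2))²) - 1*15034 = (8 - (4 + 2) - (4 + 2)²) - 15034 = (8 - 1*6 - 1*6²) - 15034 = (8 - 6 - 1*36) - 15034 = (8 - 6 - 36) - 15034 = -34 - 15034 = -15068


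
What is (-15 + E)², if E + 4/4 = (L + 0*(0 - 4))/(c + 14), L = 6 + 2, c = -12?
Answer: 144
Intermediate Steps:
L = 8
E = 3 (E = -1 + (8 + 0*(0 - 4))/(-12 + 14) = -1 + (8 + 0*(-4))/2 = -1 + (8 + 0)*(½) = -1 + 8*(½) = -1 + 4 = 3)
(-15 + E)² = (-15 + 3)² = (-12)² = 144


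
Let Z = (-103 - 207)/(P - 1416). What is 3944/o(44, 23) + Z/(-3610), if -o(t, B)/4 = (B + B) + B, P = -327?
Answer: -68935113/4824043 ≈ -14.290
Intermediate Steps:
o(t, B) = -12*B (o(t, B) = -4*((B + B) + B) = -4*(2*B + B) = -12*B)
Z = 310/1743 (Z = (-103 - 207)/(-327 - 1416) = -310/(-1743) = -310*(-1/1743) = 310/1743 ≈ 0.17785)
3944/o(44, 23) + Z/(-3610) = 3944/((-12*23)) + (310/1743)/(-3610) = 3944/(-276) + (310/1743)*(-1/3610) = 3944*(-1/276) - 31/629223 = -986/69 - 31/629223 = -68935113/4824043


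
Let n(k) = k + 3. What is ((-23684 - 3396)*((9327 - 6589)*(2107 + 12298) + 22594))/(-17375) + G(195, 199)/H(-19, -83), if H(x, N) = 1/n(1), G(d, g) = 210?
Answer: 213737148344/3475 ≈ 6.1507e+7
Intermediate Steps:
n(k) = 3 + k
H(x, N) = ¼ (H(x, N) = 1/(3 + 1) = 1/4 = ¼)
((-23684 - 3396)*((9327 - 6589)*(2107 + 12298) + 22594))/(-17375) + G(195, 199)/H(-19, -83) = ((-23684 - 3396)*((9327 - 6589)*(2107 + 12298) + 22594))/(-17375) + 210/(¼) = -27080*(2738*14405 + 22594)*(-1/17375) + 210*4 = -27080*(39440890 + 22594)*(-1/17375) + 840 = -27080*39463484*(-1/17375) + 840 = -1068671146720*(-1/17375) + 840 = 213734229344/3475 + 840 = 213737148344/3475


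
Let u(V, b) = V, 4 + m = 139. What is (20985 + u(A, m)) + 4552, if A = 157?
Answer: 25694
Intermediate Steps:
m = 135 (m = -4 + 139 = 135)
(20985 + u(A, m)) + 4552 = (20985 + 157) + 4552 = 21142 + 4552 = 25694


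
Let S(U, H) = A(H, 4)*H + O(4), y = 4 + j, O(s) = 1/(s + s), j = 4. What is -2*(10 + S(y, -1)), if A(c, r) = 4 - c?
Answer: -41/4 ≈ -10.250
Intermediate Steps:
O(s) = 1/(2*s)
y = 8 (y = 4 + 4 = 8)
S(U, H) = ⅛ + H*(4 - H) (S(U, H) = (4 - H)*H + (½)/4 = H*(4 - H) + (½)*(¼) = H*(4 - H) + ⅛ = ⅛ + H*(4 - H))
-2*(10 + S(y, -1)) = -2*(10 + (⅛ - 1*(-1)*(-4 - 1))) = -2*(10 + (⅛ - 1*(-1)*(-5))) = -2*(10 + (⅛ - 5)) = -2*(10 - 39/8) = -2*41/8 = -41/4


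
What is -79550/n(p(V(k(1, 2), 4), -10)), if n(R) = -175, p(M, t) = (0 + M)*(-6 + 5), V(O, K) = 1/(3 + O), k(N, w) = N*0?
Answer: 3182/7 ≈ 454.57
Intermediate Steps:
k(N, w) = 0
p(M, t) = -M (p(M, t) = M*(-1) = -M)
-79550/n(p(V(k(1, 2), 4), -10)) = -79550/(-175) = -79550*(-1/175) = 3182/7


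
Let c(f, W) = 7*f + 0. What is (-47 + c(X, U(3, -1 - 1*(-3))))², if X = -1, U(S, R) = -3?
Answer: 2916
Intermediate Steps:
c(f, W) = 7*f
(-47 + c(X, U(3, -1 - 1*(-3))))² = (-47 + 7*(-1))² = (-47 - 7)² = (-54)² = 2916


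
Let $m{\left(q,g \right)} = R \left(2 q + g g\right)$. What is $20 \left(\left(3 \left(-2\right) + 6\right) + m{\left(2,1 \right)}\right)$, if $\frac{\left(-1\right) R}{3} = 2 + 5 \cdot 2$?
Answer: $-3600$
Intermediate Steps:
$R = -36$ ($R = - 3 \left(2 + 5 \cdot 2\right) = - 3 \left(2 + 10\right) = \left(-3\right) 12 = -36$)
$m{\left(q,g \right)} = - 72 q - 36 g^{2}$ ($m{\left(q,g \right)} = - 36 \left(2 q + g g\right) = - 36 \left(2 q + g^{2}\right) = - 36 \left(g^{2} + 2 q\right) = - 72 q - 36 g^{2}$)
$20 \left(\left(3 \left(-2\right) + 6\right) + m{\left(2,1 \right)}\right) = 20 \left(\left(3 \left(-2\right) + 6\right) - \left(144 + 36 \cdot 1^{2}\right)\right) = 20 \left(\left(-6 + 6\right) - 180\right) = 20 \left(0 - 180\right) = 20 \left(-180\right) = -3600$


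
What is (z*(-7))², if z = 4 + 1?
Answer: 1225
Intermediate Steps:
z = 5
(z*(-7))² = (5*(-7))² = (-35)² = 1225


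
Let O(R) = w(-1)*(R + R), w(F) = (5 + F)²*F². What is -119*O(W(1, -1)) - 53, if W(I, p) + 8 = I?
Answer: 26603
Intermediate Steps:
w(F) = F²*(5 + F)²
W(I, p) = -8 + I
O(R) = 32*R (O(R) = ((-1)²*(5 - 1)²)*(R + R) = (1*4²)*(2*R) = (1*16)*(2*R) = 16*(2*R) = 32*R)
-119*O(W(1, -1)) - 53 = -3808*(-8 + 1) - 53 = -3808*(-7) - 53 = -119*(-224) - 53 = 26656 - 53 = 26603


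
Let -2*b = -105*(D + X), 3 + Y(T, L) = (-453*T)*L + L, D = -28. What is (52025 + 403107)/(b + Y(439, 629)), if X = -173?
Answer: -910264/250194539 ≈ -0.0036382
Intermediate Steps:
Y(T, L) = -3 + L - 453*L*T (Y(T, L) = -3 + ((-453*T)*L + L) = -3 + (-453*L*T + L) = -3 + (L - 453*L*T) = -3 + L - 453*L*T)
b = -21105/2 (b = -(-105)*(-28 - 173)/2 = -(-105)*(-201)/2 = -½*21105 = -21105/2 ≈ -10553.)
(52025 + 403107)/(b + Y(439, 629)) = (52025 + 403107)/(-21105/2 + (-3 + 629 - 453*629*439)) = 455132/(-21105/2 + (-3 + 629 - 125087343)) = 455132/(-21105/2 - 125086717) = 455132/(-250194539/2) = 455132*(-2/250194539) = -910264/250194539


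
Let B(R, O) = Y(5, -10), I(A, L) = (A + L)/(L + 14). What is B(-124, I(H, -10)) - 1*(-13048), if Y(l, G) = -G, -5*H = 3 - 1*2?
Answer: 13058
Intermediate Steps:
H = -⅕ (H = -(3 - 1*2)/5 = -(3 - 2)/5 = -⅕*1 = -⅕ ≈ -0.20000)
I(A, L) = (A + L)/(14 + L)
B(R, O) = 10 (B(R, O) = -1*(-10) = 10)
B(-124, I(H, -10)) - 1*(-13048) = 10 - 1*(-13048) = 10 + 13048 = 13058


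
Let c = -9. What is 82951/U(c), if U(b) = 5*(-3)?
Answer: -82951/15 ≈ -5530.1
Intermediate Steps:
U(b) = -15
82951/U(c) = 82951/(-15) = 82951*(-1/15) = -82951/15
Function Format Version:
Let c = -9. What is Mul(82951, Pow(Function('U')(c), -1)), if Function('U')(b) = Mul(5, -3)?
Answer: Rational(-82951, 15) ≈ -5530.1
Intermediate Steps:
Function('U')(b) = -15
Mul(82951, Pow(Function('U')(c), -1)) = Mul(82951, Pow(-15, -1)) = Mul(82951, Rational(-1, 15)) = Rational(-82951, 15)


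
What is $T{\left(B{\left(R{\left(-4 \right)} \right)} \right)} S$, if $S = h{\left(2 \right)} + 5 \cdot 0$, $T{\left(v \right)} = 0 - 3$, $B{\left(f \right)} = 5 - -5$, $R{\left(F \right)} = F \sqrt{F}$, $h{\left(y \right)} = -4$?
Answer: $12$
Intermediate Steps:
$R{\left(F \right)} = F^{\frac{3}{2}}$
$B{\left(f \right)} = 10$ ($B{\left(f \right)} = 5 + 5 = 10$)
$T{\left(v \right)} = -3$ ($T{\left(v \right)} = 0 - 3 = -3$)
$S = -4$ ($S = -4 + 5 \cdot 0 = -4 + 0 = -4$)
$T{\left(B{\left(R{\left(-4 \right)} \right)} \right)} S = \left(-3\right) \left(-4\right) = 12$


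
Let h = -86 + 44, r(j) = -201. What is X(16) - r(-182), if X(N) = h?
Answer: 159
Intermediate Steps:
h = -42
X(N) = -42
X(16) - r(-182) = -42 - 1*(-201) = -42 + 201 = 159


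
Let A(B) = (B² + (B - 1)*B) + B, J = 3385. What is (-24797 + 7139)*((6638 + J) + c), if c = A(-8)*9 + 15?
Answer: -197593020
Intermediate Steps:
A(B) = B + B² + B*(-1 + B) (A(B) = (B² + (-1 + B)*B) + B = (B² + B*(-1 + B)) + B = B + B² + B*(-1 + B))
c = 1167 (c = (2*(-8)²)*9 + 15 = (2*64)*9 + 15 = 128*9 + 15 = 1152 + 15 = 1167)
(-24797 + 7139)*((6638 + J) + c) = (-24797 + 7139)*((6638 + 3385) + 1167) = -17658*(10023 + 1167) = -17658*11190 = -197593020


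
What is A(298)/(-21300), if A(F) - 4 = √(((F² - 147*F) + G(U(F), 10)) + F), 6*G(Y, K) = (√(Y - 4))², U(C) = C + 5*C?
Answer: -1/5325 - √102585/31950 ≈ -0.010212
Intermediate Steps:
U(C) = 6*C
G(Y, K) = -⅔ + Y/6 (G(Y, K) = (√(Y - 4))²/6 = (√(-4 + Y))²/6 = (-4 + Y)/6 = -⅔ + Y/6)
A(F) = 4 + √(-⅔ + F² - 145*F) (A(F) = 4 + √(((F² - 147*F) + (-⅔ + (6*F)/6)) + F) = 4 + √(((F² - 147*F) + (-⅔ + F)) + F) = 4 + √((-⅔ + F² - 146*F) + F) = 4 + √(-⅔ + F² - 145*F))
A(298)/(-21300) = (4 + √(-6 - 1305*298 + 9*298²)/3)/(-21300) = (4 + √(-6 - 388890 + 9*88804)/3)*(-1/21300) = (4 + √(-6 - 388890 + 799236)/3)*(-1/21300) = (4 + √410340/3)*(-1/21300) = (4 + (2*√102585)/3)*(-1/21300) = (4 + 2*√102585/3)*(-1/21300) = -1/5325 - √102585/31950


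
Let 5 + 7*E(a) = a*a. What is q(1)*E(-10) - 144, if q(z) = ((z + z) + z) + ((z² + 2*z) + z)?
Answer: -49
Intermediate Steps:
q(z) = z² + 6*z (q(z) = (2*z + z) + (z² + 3*z) = 3*z + (z² + 3*z) = z² + 6*z)
E(a) = -5/7 + a²/7 (E(a) = -5/7 + (a*a)/7 = -5/7 + a²/7)
q(1)*E(-10) - 144 = (1*(6 + 1))*(-5/7 + (⅐)*(-10)²) - 144 = (1*7)*(-5/7 + (⅐)*100) - 144 = 7*(-5/7 + 100/7) - 144 = 7*(95/7) - 144 = 95 - 144 = -49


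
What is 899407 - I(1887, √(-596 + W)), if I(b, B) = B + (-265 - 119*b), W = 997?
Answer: 1124225 - √401 ≈ 1.1242e+6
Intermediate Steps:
I(b, B) = -265 + B - 119*b (I(b, B) = B + (-265 - 119*b) = -265 + B - 119*b)
899407 - I(1887, √(-596 + W)) = 899407 - (-265 + √(-596 + 997) - 119*1887) = 899407 - (-265 + √401 - 224553) = 899407 - (-224818 + √401) = 899407 + (224818 - √401) = 1124225 - √401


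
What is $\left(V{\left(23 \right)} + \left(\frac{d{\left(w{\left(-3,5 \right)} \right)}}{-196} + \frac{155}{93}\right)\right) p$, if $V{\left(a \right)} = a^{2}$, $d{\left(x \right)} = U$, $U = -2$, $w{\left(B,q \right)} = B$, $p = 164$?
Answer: $\frac{12793558}{147} \approx 87031.0$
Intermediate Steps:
$d{\left(x \right)} = -2$
$\left(V{\left(23 \right)} + \left(\frac{d{\left(w{\left(-3,5 \right)} \right)}}{-196} + \frac{155}{93}\right)\right) p = \left(23^{2} + \left(- \frac{2}{-196} + \frac{155}{93}\right)\right) 164 = \left(529 + \left(\left(-2\right) \left(- \frac{1}{196}\right) + 155 \cdot \frac{1}{93}\right)\right) 164 = \left(529 + \left(\frac{1}{98} + \frac{5}{3}\right)\right) 164 = \left(529 + \frac{493}{294}\right) 164 = \frac{156019}{294} \cdot 164 = \frac{12793558}{147}$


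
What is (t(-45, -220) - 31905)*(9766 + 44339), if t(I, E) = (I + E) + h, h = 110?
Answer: -1734606300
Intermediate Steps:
t(I, E) = 110 + E + I (t(I, E) = (I + E) + 110 = (E + I) + 110 = 110 + E + I)
(t(-45, -220) - 31905)*(9766 + 44339) = ((110 - 220 - 45) - 31905)*(9766 + 44339) = (-155 - 31905)*54105 = -32060*54105 = -1734606300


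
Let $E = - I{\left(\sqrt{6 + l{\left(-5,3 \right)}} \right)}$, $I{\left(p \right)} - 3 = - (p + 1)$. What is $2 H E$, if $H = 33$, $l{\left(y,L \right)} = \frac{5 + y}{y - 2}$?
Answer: $-132 + 66 \sqrt{6} \approx 29.666$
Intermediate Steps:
$l{\left(y,L \right)} = \frac{5 + y}{-2 + y}$
$I{\left(p \right)} = 2 - p$ ($I{\left(p \right)} = 3 - \left(p + 1\right) = 3 - \left(1 + p\right) = 2 - p$)
$E = -2 + \sqrt{6}$ ($E = - (2 - \sqrt{6 + \frac{5 - 5}{-2 - 5}}) = - (2 - \sqrt{6 + \frac{1}{-7} \cdot 0}) = - (2 - \sqrt{6 - 0}) = - (2 - \sqrt{6 + 0}) = - (2 - \sqrt{6}) = -2 + \sqrt{6} \approx 0.44949$)
$2 H E = 2 \cdot 33 \left(-2 + \sqrt{6}\right) = 66 \left(-2 + \sqrt{6}\right) = -132 + 66 \sqrt{6}$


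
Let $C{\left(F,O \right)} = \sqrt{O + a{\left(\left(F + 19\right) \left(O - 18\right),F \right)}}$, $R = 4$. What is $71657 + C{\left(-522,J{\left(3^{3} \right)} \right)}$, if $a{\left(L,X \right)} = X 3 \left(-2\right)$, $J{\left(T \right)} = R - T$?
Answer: $71657 + \sqrt{3109} \approx 71713.0$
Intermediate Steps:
$J{\left(T \right)} = 4 - T$
$a{\left(L,X \right)} = - 6 X$ ($a{\left(L,X \right)} = 3 X \left(-2\right) = - 6 X$)
$C{\left(F,O \right)} = \sqrt{O - 6 F}$
$71657 + C{\left(-522,J{\left(3^{3} \right)} \right)} = 71657 + \sqrt{\left(4 - 3^{3}\right) - -3132} = 71657 + \sqrt{\left(4 - 27\right) + 3132} = 71657 + \sqrt{-23 + 3132} = 71657 + \sqrt{3109}$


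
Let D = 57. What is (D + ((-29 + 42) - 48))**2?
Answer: 484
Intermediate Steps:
(D + ((-29 + 42) - 48))**2 = (57 + ((-29 + 42) - 48))**2 = (57 + (13 - 48))**2 = (57 - 35)**2 = 22**2 = 484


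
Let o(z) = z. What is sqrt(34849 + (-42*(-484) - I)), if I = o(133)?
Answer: 6*sqrt(1529) ≈ 234.61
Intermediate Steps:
I = 133
sqrt(34849 + (-42*(-484) - I)) = sqrt(34849 + (-42*(-484) - 1*133)) = sqrt(34849 + (20328 - 133)) = sqrt(34849 + 20195) = sqrt(55044) = 6*sqrt(1529)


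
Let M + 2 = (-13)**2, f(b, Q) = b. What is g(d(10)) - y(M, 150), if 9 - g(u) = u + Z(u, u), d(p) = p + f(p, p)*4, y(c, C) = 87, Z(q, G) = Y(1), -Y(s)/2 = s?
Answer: -126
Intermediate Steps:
Y(s) = -2*s
Z(q, G) = -2 (Z(q, G) = -2*1 = -2)
M = 167 (M = -2 + (-13)**2 = -2 + 169 = 167)
d(p) = 5*p (d(p) = p + p*4 = p + 4*p = 5*p)
g(u) = 11 - u (g(u) = 9 - (u - 2) = 9 - (-2 + u) = 9 + (2 - u) = 11 - u)
g(d(10)) - y(M, 150) = (11 - 5*10) - 1*87 = (11 - 1*50) - 87 = (11 - 50) - 87 = -39 - 87 = -126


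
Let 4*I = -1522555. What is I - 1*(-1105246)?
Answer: 2898429/4 ≈ 7.2461e+5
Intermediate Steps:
I = -1522555/4 (I = (¼)*(-1522555) = -1522555/4 ≈ -3.8064e+5)
I - 1*(-1105246) = -1522555/4 - 1*(-1105246) = -1522555/4 + 1105246 = 2898429/4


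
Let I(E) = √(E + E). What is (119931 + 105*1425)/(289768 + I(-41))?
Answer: 5579193072/5997535279 - 19254*I*√82/5997535279 ≈ 0.93025 - 2.9071e-5*I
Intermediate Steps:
I(E) = √2*√E (I(E) = √(2*E) = √2*√E)
(119931 + 105*1425)/(289768 + I(-41)) = (119931 + 105*1425)/(289768 + √2*√(-41)) = (119931 + 149625)/(289768 + √2*(I*√41)) = 269556/(289768 + I*√82)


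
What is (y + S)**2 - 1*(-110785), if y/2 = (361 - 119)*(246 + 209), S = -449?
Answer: 48299403226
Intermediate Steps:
y = 220220 (y = 2*((361 - 119)*(246 + 209)) = 2*(242*455) = 2*110110 = 220220)
(y + S)**2 - 1*(-110785) = (220220 - 449)**2 - 1*(-110785) = 219771**2 + 110785 = 48299292441 + 110785 = 48299403226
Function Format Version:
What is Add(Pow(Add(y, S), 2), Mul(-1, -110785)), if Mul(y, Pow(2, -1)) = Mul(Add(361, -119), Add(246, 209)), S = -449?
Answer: 48299403226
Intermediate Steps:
y = 220220 (y = Mul(2, Mul(Add(361, -119), Add(246, 209))) = Mul(2, Mul(242, 455)) = Mul(2, 110110) = 220220)
Add(Pow(Add(y, S), 2), Mul(-1, -110785)) = Add(Pow(Add(220220, -449), 2), Mul(-1, -110785)) = Add(Pow(219771, 2), 110785) = Add(48299292441, 110785) = 48299403226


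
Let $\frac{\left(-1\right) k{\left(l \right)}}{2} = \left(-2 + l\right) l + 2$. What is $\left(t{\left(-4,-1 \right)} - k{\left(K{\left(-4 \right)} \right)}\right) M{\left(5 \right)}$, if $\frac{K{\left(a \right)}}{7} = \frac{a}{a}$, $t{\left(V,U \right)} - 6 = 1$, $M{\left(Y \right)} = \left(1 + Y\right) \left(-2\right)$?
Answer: $-972$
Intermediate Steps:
$M{\left(Y \right)} = -2 - 2 Y$
$t{\left(V,U \right)} = 7$ ($t{\left(V,U \right)} = 6 + 1 = 7$)
$K{\left(a \right)} = 7$ ($K{\left(a \right)} = 7 \frac{a}{a} = 7 \cdot 1 = 7$)
$k{\left(l \right)} = -4 - 2 l \left(-2 + l\right)$ ($k{\left(l \right)} = - 2 \left(\left(-2 + l\right) l + 2\right) = - 2 \left(l \left(-2 + l\right) + 2\right) = - 2 \left(2 + l \left(-2 + l\right)\right) = -4 - 2 l \left(-2 + l\right)$)
$\left(t{\left(-4,-1 \right)} - k{\left(K{\left(-4 \right)} \right)}\right) M{\left(5 \right)} = \left(7 - \left(-4 - 2 \cdot 7^{2} + 4 \cdot 7\right)\right) \left(-2 - 10\right) = \left(7 - \left(-4 - 98 + 28\right)\right) \left(-2 - 10\right) = \left(7 - \left(-4 - 98 + 28\right)\right) \left(-12\right) = \left(7 - -74\right) \left(-12\right) = \left(7 + 74\right) \left(-12\right) = 81 \left(-12\right) = -972$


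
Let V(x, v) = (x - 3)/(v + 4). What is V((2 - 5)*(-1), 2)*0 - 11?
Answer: -11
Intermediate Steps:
V(x, v) = (-3 + x)/(4 + v)
V((2 - 5)*(-1), 2)*0 - 11 = ((-3 + (2 - 5)*(-1))/(4 + 2))*0 - 11 = ((-3 - 3*(-1))/6)*0 - 11 = ((-3 + 3)/6)*0 - 11 = ((⅙)*0)*0 - 11 = 0*0 - 11 = 0 - 11 = -11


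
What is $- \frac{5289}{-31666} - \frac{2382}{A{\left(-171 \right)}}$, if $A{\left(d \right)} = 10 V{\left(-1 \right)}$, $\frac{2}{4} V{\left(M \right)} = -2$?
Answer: $\frac{18909993}{316660} \approx 59.717$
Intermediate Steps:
$V{\left(M \right)} = -4$ ($V{\left(M \right)} = 2 \left(-2\right) = -4$)
$A{\left(d \right)} = -40$ ($A{\left(d \right)} = 10 \left(-4\right) = -40$)
$- \frac{5289}{-31666} - \frac{2382}{A{\left(-171 \right)}} = - \frac{5289}{-31666} - \frac{2382}{-40} = \left(-5289\right) \left(- \frac{1}{31666}\right) - - \frac{1191}{20} = \frac{5289}{31666} + \frac{1191}{20} = \frac{18909993}{316660}$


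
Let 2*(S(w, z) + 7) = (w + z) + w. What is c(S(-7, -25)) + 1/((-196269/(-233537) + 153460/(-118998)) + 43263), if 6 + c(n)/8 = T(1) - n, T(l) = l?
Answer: 103396536493958243/601142573248490 ≈ 172.00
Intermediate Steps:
S(w, z) = -7 + w + z/2 (S(w, z) = -7 + ((w + z) + w)/2 = -7 + (z + 2*w)/2 = -7 + (w + z/2) = -7 + w + z/2)
c(n) = -40 - 8*n (c(n) = -48 + 8*(1 - n) = -48 + (8 - 8*n) = -40 - 8*n)
c(S(-7, -25)) + 1/((-196269/(-233537) + 153460/(-118998)) + 43263) = (-40 - 8*(-7 - 7 + (½)*(-25))) + 1/((-196269/(-233537) + 153460/(-118998)) + 43263) = (-40 - 8*(-7 - 7 - 25/2)) + 1/((-196269*(-1/233537) + 153460*(-1/118998)) + 43263) = (-40 - 8*(-53/2)) + 1/((196269/233537 - 76730/59499) + 43263) = (-40 + 212) + 1/(-6241484779/13895217963 + 43263) = 172 + 1/(601142573248490/13895217963) = 172 + 13895217963/601142573248490 = 103396536493958243/601142573248490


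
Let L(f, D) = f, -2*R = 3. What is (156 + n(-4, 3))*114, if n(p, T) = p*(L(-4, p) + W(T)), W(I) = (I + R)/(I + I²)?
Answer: 19551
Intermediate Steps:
R = -3/2 (R = -½*3 = -3/2 ≈ -1.5000)
W(I) = (-3/2 + I)/(I + I²) (W(I) = (I - 3/2)/(I + I²) = (-3/2 + I)/(I + I²))
n(p, T) = p*(-4 + (-3/2 + T)/(T*(1 + T)))
(156 + n(-4, 3))*114 = (156 + (½)*(-4)*(-3 - 8*3² - 6*3)/(3*(1 + 3)))*114 = (156 + (½)*(-4)*(⅓)*(-3 - 8*9 - 18)/4)*114 = (156 + (½)*(-4)*(⅓)*(¼)*(-3 - 72 - 18))*114 = (156 + (½)*(-4)*(⅓)*(¼)*(-93))*114 = (156 + 31/2)*114 = (343/2)*114 = 19551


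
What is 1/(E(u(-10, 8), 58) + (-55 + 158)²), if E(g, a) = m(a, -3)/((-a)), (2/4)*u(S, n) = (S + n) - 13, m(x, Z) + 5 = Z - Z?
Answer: 58/615327 ≈ 9.4259e-5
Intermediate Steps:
m(x, Z) = -5 (m(x, Z) = -5 + (Z - Z) = -5 + 0 = -5)
u(S, n) = -26 + 2*S + 2*n (u(S, n) = 2*((S + n) - 13) = 2*(-13 + S + n) = -26 + 2*S + 2*n)
E(g, a) = 5/a (E(g, a) = -5*(-1/a) = -(-5)/a = 5/a)
1/(E(u(-10, 8), 58) + (-55 + 158)²) = 1/(5/58 + (-55 + 158)²) = 1/(5*(1/58) + 103²) = 1/(5/58 + 10609) = 1/(615327/58) = 58/615327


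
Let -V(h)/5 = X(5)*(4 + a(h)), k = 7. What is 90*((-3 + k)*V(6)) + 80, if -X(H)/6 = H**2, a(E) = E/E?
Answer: 1350080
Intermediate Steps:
a(E) = 1
X(H) = -6*H**2
V(h) = 3750 (V(h) = -5*(-6*5**2)*(4 + 1) = -5*(-6*25)*5 = -(-750)*5 = -5*(-750) = 3750)
90*((-3 + k)*V(6)) + 80 = 90*((-3 + 7)*3750) + 80 = 90*(4*3750) + 80 = 90*15000 + 80 = 1350000 + 80 = 1350080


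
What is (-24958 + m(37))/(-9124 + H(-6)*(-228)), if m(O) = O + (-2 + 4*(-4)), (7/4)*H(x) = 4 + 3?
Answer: 24939/10036 ≈ 2.4850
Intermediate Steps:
H(x) = 4 (H(x) = 4*(4 + 3)/7 = (4/7)*7 = 4)
m(O) = -18 + O (m(O) = O + (-2 - 16) = O - 18 = -18 + O)
(-24958 + m(37))/(-9124 + H(-6)*(-228)) = (-24958 + (-18 + 37))/(-9124 + 4*(-228)) = (-24958 + 19)/(-9124 - 912) = -24939/(-10036) = -24939*(-1/10036) = 24939/10036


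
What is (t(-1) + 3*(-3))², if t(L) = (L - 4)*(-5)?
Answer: 256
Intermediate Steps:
t(L) = 20 - 5*L (t(L) = (-4 + L)*(-5) = 20 - 5*L)
(t(-1) + 3*(-3))² = ((20 - 5*(-1)) + 3*(-3))² = ((20 + 5) - 9)² = (25 - 9)² = 16² = 256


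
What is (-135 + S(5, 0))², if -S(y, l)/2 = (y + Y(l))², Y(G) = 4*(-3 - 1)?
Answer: 142129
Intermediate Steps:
Y(G) = -16 (Y(G) = 4*(-4) = -16)
S(y, l) = -2*(-16 + y)² (S(y, l) = -2*(y - 16)² = -2*(-16 + y)²)
(-135 + S(5, 0))² = (-135 - 2*(-16 + 5)²)² = (-135 - 2*(-11)²)² = (-135 - 2*121)² = (-135 - 242)² = (-377)² = 142129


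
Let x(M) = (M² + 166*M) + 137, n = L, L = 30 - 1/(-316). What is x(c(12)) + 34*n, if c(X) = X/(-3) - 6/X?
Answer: 135993/316 ≈ 430.36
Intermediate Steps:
L = 9481/316 (L = 30 - 1*(-1/316) = 30 + 1/316 = 9481/316 ≈ 30.003)
n = 9481/316 ≈ 30.003
c(X) = -6/X - X/3 (c(X) = X*(-⅓) - 6/X = -X/3 - 6/X = -6/X - X/3)
x(M) = 137 + M² + 166*M
x(c(12)) + 34*n = (137 + (-6/12 - ⅓*12)² + 166*(-6/12 - ⅓*12)) + 34*(9481/316) = (137 + (-6*1/12 - 4)² + 166*(-6*1/12 - 4)) + 161177/158 = (137 + (-½ - 4)² + 166*(-½ - 4)) + 161177/158 = (137 + (-9/2)² + 166*(-9/2)) + 161177/158 = (137 + 81/4 - 747) + 161177/158 = -2359/4 + 161177/158 = 135993/316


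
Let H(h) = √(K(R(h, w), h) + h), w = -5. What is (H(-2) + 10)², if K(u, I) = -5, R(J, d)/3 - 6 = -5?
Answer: (10 + I*√7)² ≈ 93.0 + 52.915*I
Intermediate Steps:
R(J, d) = 3 (R(J, d) = 18 + 3*(-5) = 18 - 15 = 3)
H(h) = √(-5 + h)
(H(-2) + 10)² = (√(-5 - 2) + 10)² = (√(-7) + 10)² = (I*√7 + 10)² = (10 + I*√7)²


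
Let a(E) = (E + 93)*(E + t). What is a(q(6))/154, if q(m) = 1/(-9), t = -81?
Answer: -27740/567 ≈ -48.924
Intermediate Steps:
q(m) = -1/9
a(E) = (-81 + E)*(93 + E) (a(E) = (E + 93)*(E - 81) = (93 + E)*(-81 + E) = (-81 + E)*(93 + E))
a(q(6))/154 = (-7533 + (-1/9)**2 + 12*(-1/9))/154 = (-7533 + 1/81 - 4/3)*(1/154) = -610280/81*1/154 = -27740/567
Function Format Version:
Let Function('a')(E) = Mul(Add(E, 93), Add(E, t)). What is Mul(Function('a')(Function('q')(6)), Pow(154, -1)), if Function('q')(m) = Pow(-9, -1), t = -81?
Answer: Rational(-27740, 567) ≈ -48.924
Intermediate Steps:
Function('q')(m) = Rational(-1, 9)
Function('a')(E) = Mul(Add(-81, E), Add(93, E)) (Function('a')(E) = Mul(Add(E, 93), Add(E, -81)) = Mul(Add(93, E), Add(-81, E)) = Mul(Add(-81, E), Add(93, E)))
Mul(Function('a')(Function('q')(6)), Pow(154, -1)) = Mul(Add(-7533, Pow(Rational(-1, 9), 2), Mul(12, Rational(-1, 9))), Pow(154, -1)) = Mul(Add(-7533, Rational(1, 81), Rational(-4, 3)), Rational(1, 154)) = Mul(Rational(-610280, 81), Rational(1, 154)) = Rational(-27740, 567)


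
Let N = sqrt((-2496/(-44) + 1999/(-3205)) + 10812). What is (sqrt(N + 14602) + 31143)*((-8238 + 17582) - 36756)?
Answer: -853691916 - 2492*sqrt(18149045195050 + 35255*sqrt(13508129207705))/3205 ≈ -8.5702e+8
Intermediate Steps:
N = sqrt(13508129207705)/35255 (N = sqrt((-2496*(-1/44) + 1999*(-1/3205)) + 10812) = sqrt((624/11 - 1999/3205) + 10812) = sqrt(1977931/35255 + 10812) = sqrt(383154991/35255) = sqrt(13508129207705)/35255 ≈ 104.25)
(sqrt(N + 14602) + 31143)*((-8238 + 17582) - 36756) = (sqrt(sqrt(13508129207705)/35255 + 14602) + 31143)*((-8238 + 17582) - 36756) = (sqrt(14602 + sqrt(13508129207705)/35255) + 31143)*(9344 - 36756) = (31143 + sqrt(14602 + sqrt(13508129207705)/35255))*(-27412) = -853691916 - 27412*sqrt(14602 + sqrt(13508129207705)/35255)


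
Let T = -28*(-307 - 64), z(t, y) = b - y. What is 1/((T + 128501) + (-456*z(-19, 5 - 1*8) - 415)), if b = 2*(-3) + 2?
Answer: 1/138930 ≈ 7.1979e-6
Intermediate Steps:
b = -4 (b = -6 + 2 = -4)
z(t, y) = -4 - y
T = 10388 (T = -28*(-371) = 10388)
1/((T + 128501) + (-456*z(-19, 5 - 1*8) - 415)) = 1/((10388 + 128501) + (-456*(-4 - (5 - 1*8)) - 415)) = 1/(138889 + (-456*(-4 - (5 - 8)) - 415)) = 1/(138889 + (-456*(-4 - 1*(-3)) - 415)) = 1/(138889 + (-456*(-4 + 3) - 415)) = 1/(138889 + (-456*(-1) - 415)) = 1/(138889 + (456 - 415)) = 1/(138889 + 41) = 1/138930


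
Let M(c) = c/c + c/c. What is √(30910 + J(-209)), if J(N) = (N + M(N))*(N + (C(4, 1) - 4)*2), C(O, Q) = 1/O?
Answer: √302902/2 ≈ 275.18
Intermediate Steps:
M(c) = 2 (M(c) = 1 + 1 = 2)
J(N) = (2 + N)*(-15/2 + N) (J(N) = (N + 2)*(N + (1/4 - 4)*2) = (2 + N)*(N + (¼ - 4)*2) = (2 + N)*(N - 15/4*2) = (2 + N)*(N - 15/2) = (2 + N)*(-15/2 + N))
√(30910 + J(-209)) = √(30910 + (-15 + (-209)² - 11/2*(-209))) = √(30910 + (-15 + 43681 + 2299/2)) = √(30910 + 89631/2) = √(151451/2) = √302902/2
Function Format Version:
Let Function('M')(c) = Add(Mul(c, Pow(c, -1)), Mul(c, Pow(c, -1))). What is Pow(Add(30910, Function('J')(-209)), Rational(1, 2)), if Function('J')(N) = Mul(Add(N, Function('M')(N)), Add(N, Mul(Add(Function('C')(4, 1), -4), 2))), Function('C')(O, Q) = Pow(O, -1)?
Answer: Mul(Rational(1, 2), Pow(302902, Rational(1, 2))) ≈ 275.18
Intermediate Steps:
Function('M')(c) = 2 (Function('M')(c) = Add(1, 1) = 2)
Function('J')(N) = Mul(Add(2, N), Add(Rational(-15, 2), N)) (Function('J')(N) = Mul(Add(N, 2), Add(N, Mul(Add(Pow(4, -1), -4), 2))) = Mul(Add(2, N), Add(N, Mul(Add(Rational(1, 4), -4), 2))) = Mul(Add(2, N), Add(N, Mul(Rational(-15, 4), 2))) = Mul(Add(2, N), Add(N, Rational(-15, 2))) = Mul(Add(2, N), Add(Rational(-15, 2), N)))
Pow(Add(30910, Function('J')(-209)), Rational(1, 2)) = Pow(Add(30910, Add(-15, Pow(-209, 2), Mul(Rational(-11, 2), -209))), Rational(1, 2)) = Pow(Add(30910, Add(-15, 43681, Rational(2299, 2))), Rational(1, 2)) = Pow(Add(30910, Rational(89631, 2)), Rational(1, 2)) = Pow(Rational(151451, 2), Rational(1, 2)) = Mul(Rational(1, 2), Pow(302902, Rational(1, 2)))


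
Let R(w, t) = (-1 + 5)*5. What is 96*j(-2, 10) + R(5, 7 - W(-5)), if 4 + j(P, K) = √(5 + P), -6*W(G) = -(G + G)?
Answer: -364 + 96*√3 ≈ -197.72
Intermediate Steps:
W(G) = G/3 (W(G) = -(-1)*(G + G)/6 = -(-1)*2*G/6 = -(-1)*G/3 = G/3)
R(w, t) = 20 (R(w, t) = 4*5 = 20)
j(P, K) = -4 + √(5 + P)
96*j(-2, 10) + R(5, 7 - W(-5)) = 96*(-4 + √(5 - 2)) + 20 = 96*(-4 + √3) + 20 = (-384 + 96*√3) + 20 = -364 + 96*√3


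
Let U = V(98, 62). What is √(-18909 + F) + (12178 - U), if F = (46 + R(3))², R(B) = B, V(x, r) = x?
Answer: 12080 + 2*I*√4127 ≈ 12080.0 + 128.48*I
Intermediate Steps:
U = 98
F = 2401 (F = (46 + 3)² = 49² = 2401)
√(-18909 + F) + (12178 - U) = √(-18909 + 2401) + (12178 - 1*98) = √(-16508) + (12178 - 98) = 2*I*√4127 + 12080 = 12080 + 2*I*√4127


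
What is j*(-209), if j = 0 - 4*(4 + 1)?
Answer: 4180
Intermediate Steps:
j = -20 (j = 0 - 4*5 = 0 - 20 = -20)
j*(-209) = -20*(-209) = 4180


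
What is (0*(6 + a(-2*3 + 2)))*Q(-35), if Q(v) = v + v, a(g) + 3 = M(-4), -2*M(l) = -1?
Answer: 0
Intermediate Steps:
M(l) = ½ (M(l) = -½*(-1) = ½)
a(g) = -5/2 (a(g) = -3 + ½ = -5/2)
Q(v) = 2*v
(0*(6 + a(-2*3 + 2)))*Q(-35) = (0*(6 - 5/2))*(2*(-35)) = (0*(7/2))*(-70) = 0*(-70) = 0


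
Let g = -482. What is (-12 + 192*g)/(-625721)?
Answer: 92556/625721 ≈ 0.14792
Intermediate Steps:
(-12 + 192*g)/(-625721) = (-12 + 192*(-482))/(-625721) = (-12 - 92544)*(-1/625721) = -92556*(-1/625721) = 92556/625721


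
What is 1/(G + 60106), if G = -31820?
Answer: 1/28286 ≈ 3.5353e-5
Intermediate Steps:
1/(G + 60106) = 1/(-31820 + 60106) = 1/28286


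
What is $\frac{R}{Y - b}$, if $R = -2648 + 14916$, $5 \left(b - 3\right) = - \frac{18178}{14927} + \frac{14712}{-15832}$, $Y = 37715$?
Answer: $\frac{362403258844}{1114045265499} \approx 0.3253$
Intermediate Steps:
$b = \frac{75936596}{29540533}$ ($b = 3 + \frac{- \frac{18178}{14927} + \frac{14712}{-15832}}{5} = 3 + \frac{\left(-18178\right) \frac{1}{14927} + 14712 \left(- \frac{1}{15832}\right)}{5} = 3 + \frac{- \frac{18178}{14927} - \frac{1839}{1979}}{5} = 3 + \frac{1}{5} \left(- \frac{63425015}{29540533}\right) = 3 - \frac{12685003}{29540533} = \frac{75936596}{29540533} \approx 2.5706$)
$R = 12268$
$\frac{R}{Y - b} = \frac{12268}{37715 - \frac{75936596}{29540533}} = \frac{12268}{\frac{1114045265499}{29540533}} = 12268 \cdot \frac{29540533}{1114045265499} = \frac{362403258844}{1114045265499}$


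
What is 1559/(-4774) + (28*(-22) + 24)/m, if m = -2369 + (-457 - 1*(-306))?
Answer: -19687/214830 ≈ -0.091640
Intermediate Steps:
m = -2520 (m = -2369 + (-457 + 306) = -2369 - 151 = -2520)
1559/(-4774) + (28*(-22) + 24)/m = 1559/(-4774) + (28*(-22) + 24)/(-2520) = 1559*(-1/4774) + (-616 + 24)*(-1/2520) = -1559/4774 - 592*(-1/2520) = -1559/4774 + 74/315 = -19687/214830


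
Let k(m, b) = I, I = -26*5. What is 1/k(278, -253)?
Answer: -1/130 ≈ -0.0076923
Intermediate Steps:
I = -130
k(m, b) = -130
1/k(278, -253) = 1/(-130) = -1/130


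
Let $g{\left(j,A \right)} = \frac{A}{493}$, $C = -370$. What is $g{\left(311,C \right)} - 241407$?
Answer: $- \frac{119014021}{493} \approx -2.4141 \cdot 10^{5}$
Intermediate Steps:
$g{\left(j,A \right)} = \frac{A}{493}$ ($g{\left(j,A \right)} = A \frac{1}{493} = \frac{A}{493}$)
$g{\left(311,C \right)} - 241407 = \frac{1}{493} \left(-370\right) - 241407 = - \frac{370}{493} - 241407 = - \frac{119014021}{493}$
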